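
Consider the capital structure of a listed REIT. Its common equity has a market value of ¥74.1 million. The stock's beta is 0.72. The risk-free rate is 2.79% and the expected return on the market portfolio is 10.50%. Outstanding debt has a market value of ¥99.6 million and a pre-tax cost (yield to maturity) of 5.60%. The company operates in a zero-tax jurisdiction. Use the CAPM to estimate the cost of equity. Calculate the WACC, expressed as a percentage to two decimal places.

6.77%

Market risk premium = 10.5% − 2.79% = 7.71%.
Cost of equity via CAPM: Re = 2.79% + 0.72 × 7.71% = 8.3412%.
Total capital V = 74.1 + 99.6 = 173.7.
Equity: weight = 74.1/173.7 = 0.4266; cost = 8.3412%.
Debt: weight = 99.6/173.7 = 0.5734; after-tax cost = 5.6% × (1 − 0%) = 5.6000%.
WACC = 0.4266 × 8.3412% + 0.5734 × 5.6000% = 6.7694%.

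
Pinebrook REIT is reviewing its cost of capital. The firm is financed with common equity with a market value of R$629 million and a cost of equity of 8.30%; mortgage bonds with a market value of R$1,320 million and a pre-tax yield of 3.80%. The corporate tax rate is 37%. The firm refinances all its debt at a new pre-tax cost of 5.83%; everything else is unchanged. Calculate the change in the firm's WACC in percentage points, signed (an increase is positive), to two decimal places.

+0.87 pp

Current WACC:
Total capital V = 629 + 1320 = 1949.
Equity: weight = 629/1949 = 0.3227; cost = 8.3%.
Mortgage bonds: weight = 1320/1949 = 0.6773; after-tax cost = 3.8% × (1 − 37%) = 2.3940%.
WACC = 0.3227 × 8.3000% + 0.6773 × 2.3940% = 4.3000%.
After the change:
Total capital V = 629 + 1320 = 1949.
Equity: weight = 629/1949 = 0.3227; cost = 8.3%.
Mortgage bonds: weight = 1320/1949 = 0.6773; after-tax cost = 5.83% × (1 − 37%) = 3.6729%.
WACC = 0.3227 × 8.3000% + 0.6773 × 3.6729% = 5.1662%.
Change in WACC = 5.1662% − 4.3000% = 0.8662 pp.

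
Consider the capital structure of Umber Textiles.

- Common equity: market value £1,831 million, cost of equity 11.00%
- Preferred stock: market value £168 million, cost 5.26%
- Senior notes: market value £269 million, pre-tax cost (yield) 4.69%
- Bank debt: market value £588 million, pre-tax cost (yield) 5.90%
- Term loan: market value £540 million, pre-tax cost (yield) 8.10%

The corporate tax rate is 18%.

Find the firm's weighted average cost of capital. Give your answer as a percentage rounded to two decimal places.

8.39%

Total capital V = 1831 + 168 + 269 + 588 + 540 = 3396.
Equity: weight = 1831/3396 = 0.5392; cost = 11%.
Preferred: weight = 168/3396 = 0.0495; cost = 5.26%.
Senior notes: weight = 269/3396 = 0.0792; after-tax cost = 4.69% × (1 − 18%) = 3.8458%.
Bank debt: weight = 588/3396 = 0.1731; after-tax cost = 5.9% × (1 − 18%) = 4.8380%.
Term loan: weight = 540/3396 = 0.1590; after-tax cost = 8.1% × (1 − 18%) = 6.6420%.
WACC = 0.5392 × 11.0000% + 0.0495 × 5.2600% + 0.0792 × 3.8458% + 0.1731 × 4.8380% + 0.1590 × 6.6420% = 8.3895%.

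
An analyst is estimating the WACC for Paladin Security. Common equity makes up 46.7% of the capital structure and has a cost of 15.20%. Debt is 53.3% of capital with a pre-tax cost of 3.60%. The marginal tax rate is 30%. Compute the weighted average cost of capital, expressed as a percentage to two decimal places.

After-tax cost of debt = 3.6% × (1 − 30%) = 2.5200%.
WACC = 0.467 × 15.2000% + 0.533 × 2.5200% = 8.4416%.

8.44%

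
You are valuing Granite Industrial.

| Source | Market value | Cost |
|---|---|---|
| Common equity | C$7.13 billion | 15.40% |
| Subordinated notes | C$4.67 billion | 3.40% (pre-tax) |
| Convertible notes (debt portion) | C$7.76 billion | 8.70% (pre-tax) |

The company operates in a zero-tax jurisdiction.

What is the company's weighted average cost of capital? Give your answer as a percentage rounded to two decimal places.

9.88%

Total capital V = 7.13 + 4.67 + 7.76 = 19.56.
Equity: weight = 7.13/19.56 = 0.3645; cost = 15.4%.
Subordinated notes: weight = 4.67/19.56 = 0.2388; after-tax cost = 3.4% × (1 − 0%) = 3.4000%.
Convertible notes (debt portion): weight = 7.76/19.56 = 0.3967; after-tax cost = 8.7% × (1 − 0%) = 8.7000%.
WACC = 0.3645 × 15.4000% + 0.2388 × 3.4000% + 0.3967 × 8.7000% = 9.8769%.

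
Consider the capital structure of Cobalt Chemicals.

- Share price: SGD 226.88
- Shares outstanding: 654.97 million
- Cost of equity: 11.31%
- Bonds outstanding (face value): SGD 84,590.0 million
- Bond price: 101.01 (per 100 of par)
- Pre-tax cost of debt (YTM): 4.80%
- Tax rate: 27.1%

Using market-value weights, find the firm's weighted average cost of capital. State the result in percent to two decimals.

8.46%

Market value of equity E = 226.88 × 654.97m = 148599.5936m. Market value of debt D = 84590m × 101.01/100 = 85444.359m.
Total capital V = 148599.5936 + 85444.359 = 234043.9526.
Equity: weight = 148599.5936/234043.9526 = 0.6349; cost = 11.31%.
Bonds outstanding: weight = 85444.359/234043.9526 = 0.3651; after-tax cost = 4.8% × (1 − 27.1%) = 3.4992%.
WACC = 0.6349 × 11.3100% + 0.3651 × 3.4992% = 8.4584%.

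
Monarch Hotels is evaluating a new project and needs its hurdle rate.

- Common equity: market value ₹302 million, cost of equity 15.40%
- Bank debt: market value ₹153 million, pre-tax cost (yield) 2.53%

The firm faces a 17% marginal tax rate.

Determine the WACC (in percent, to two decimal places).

Total capital V = 302 + 153 = 455.
Equity: weight = 302/455 = 0.6637; cost = 15.4%.
Bank debt: weight = 153/455 = 0.3363; after-tax cost = 2.53% × (1 − 17%) = 2.0999%.
WACC = 0.6637 × 15.4000% + 0.3363 × 2.0999% = 10.9277%.

10.93%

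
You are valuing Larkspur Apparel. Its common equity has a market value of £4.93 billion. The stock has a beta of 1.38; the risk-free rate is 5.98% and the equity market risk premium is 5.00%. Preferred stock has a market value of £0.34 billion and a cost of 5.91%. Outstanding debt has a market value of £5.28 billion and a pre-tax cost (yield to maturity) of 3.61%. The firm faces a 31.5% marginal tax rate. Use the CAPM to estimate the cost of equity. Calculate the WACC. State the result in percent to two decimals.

Cost of equity via CAPM: Re = 5.98% + 1.38 × 5.0% = 12.8800%.
Total capital V = 4.93 + 0.34 + 5.28 = 10.55.
Equity: weight = 4.93/10.55 = 0.4673; cost = 12.88%.
Preferred: weight = 0.34/10.55 = 0.0322; cost = 5.91%.
Debt: weight = 5.28/10.55 = 0.5005; after-tax cost = 3.61% × (1 − 31.5%) = 2.4729%.
WACC = 0.4673 × 12.8800% + 0.0322 × 5.9100% + 0.5005 × 2.4729% = 7.4469%.

7.45%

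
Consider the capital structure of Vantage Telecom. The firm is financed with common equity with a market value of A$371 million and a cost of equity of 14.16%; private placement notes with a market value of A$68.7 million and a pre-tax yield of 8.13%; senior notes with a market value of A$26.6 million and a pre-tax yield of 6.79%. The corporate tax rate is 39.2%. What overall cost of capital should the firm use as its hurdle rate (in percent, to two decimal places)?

12.23%

Total capital V = 371 + 68.7 + 26.6 = 466.3.
Equity: weight = 371/466.3 = 0.7956; cost = 14.16%.
Private placement notes: weight = 68.7/466.3 = 0.1473; after-tax cost = 8.13% × (1 − 39.2%) = 4.9430%.
Senior notes: weight = 26.6/466.3 = 0.0570; after-tax cost = 6.79% × (1 − 39.2%) = 4.1283%.
WACC = 0.7956 × 14.1600% + 0.1473 × 4.9430% + 0.0570 × 4.1283% = 12.2298%.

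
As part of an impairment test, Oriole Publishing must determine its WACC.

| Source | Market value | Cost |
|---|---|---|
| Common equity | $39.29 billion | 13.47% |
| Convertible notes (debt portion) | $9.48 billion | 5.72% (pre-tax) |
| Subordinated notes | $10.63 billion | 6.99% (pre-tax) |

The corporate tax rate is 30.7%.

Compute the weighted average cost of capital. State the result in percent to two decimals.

Total capital V = 39.29 + 9.48 + 10.63 = 59.4.
Equity: weight = 39.29/59.4 = 0.6614; cost = 13.47%.
Convertible notes (debt portion): weight = 9.48/59.4 = 0.1596; after-tax cost = 5.72% × (1 − 30.7%) = 3.9640%.
Subordinated notes: weight = 10.63/59.4 = 0.1790; after-tax cost = 6.99% × (1 − 30.7%) = 4.8441%.
WACC = 0.6614 × 13.4700% + 0.1596 × 3.9640% + 0.1790 × 4.8441% = 10.4092%.

10.41%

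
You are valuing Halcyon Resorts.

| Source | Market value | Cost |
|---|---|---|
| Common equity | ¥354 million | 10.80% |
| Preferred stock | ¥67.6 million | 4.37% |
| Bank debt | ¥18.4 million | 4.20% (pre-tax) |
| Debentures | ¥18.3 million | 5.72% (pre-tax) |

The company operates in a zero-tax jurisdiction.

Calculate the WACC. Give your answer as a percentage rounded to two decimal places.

Total capital V = 354 + 67.6 + 18.4 + 18.3 = 458.3.
Equity: weight = 354/458.3 = 0.7724; cost = 10.8%.
Preferred: weight = 67.6/458.3 = 0.1475; cost = 4.37%.
Bank debt: weight = 18.4/458.3 = 0.0401; after-tax cost = 4.2% × (1 − 0%) = 4.2000%.
Debentures: weight = 18.3/458.3 = 0.0399; after-tax cost = 5.72% × (1 − 0%) = 5.7200%.
WACC = 0.7724 × 10.8000% + 0.1475 × 4.3700% + 0.0401 × 4.2000% + 0.0399 × 5.7200% = 9.3837%.

9.38%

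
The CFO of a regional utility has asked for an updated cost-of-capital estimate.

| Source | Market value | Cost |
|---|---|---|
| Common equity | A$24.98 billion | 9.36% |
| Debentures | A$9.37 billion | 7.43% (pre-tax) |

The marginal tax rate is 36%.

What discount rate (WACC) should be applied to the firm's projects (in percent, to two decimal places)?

Total capital V = 24.98 + 9.37 = 34.35.
Equity: weight = 24.98/34.35 = 0.7272; cost = 9.36%.
Debentures: weight = 9.37/34.35 = 0.2728; after-tax cost = 7.43% × (1 − 36%) = 4.7552%.
WACC = 0.7272 × 9.3600% + 0.2728 × 4.7552% = 8.1039%.

8.10%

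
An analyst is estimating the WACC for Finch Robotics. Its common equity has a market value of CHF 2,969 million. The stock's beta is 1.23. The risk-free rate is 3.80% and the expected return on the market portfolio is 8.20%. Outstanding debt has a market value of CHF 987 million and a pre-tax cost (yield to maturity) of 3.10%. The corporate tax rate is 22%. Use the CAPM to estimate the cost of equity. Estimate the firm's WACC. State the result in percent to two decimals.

Market risk premium = 8.2% − 3.8% = 4.4%.
Cost of equity via CAPM: Re = 3.8% + 1.23 × 4.4% = 9.2120%.
Total capital V = 2969 + 987 = 3956.
Equity: weight = 2969/3956 = 0.7505; cost = 9.212%.
Debt: weight = 987/3956 = 0.2495; after-tax cost = 3.1% × (1 − 22%) = 2.4180%.
WACC = 0.7505 × 9.2120% + 0.2495 × 2.4180% = 7.5169%.

7.52%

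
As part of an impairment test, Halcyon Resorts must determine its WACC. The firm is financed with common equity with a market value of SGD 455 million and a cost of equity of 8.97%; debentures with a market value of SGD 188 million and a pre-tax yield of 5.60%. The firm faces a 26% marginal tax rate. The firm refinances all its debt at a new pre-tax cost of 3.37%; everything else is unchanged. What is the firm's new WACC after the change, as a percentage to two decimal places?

After the change:
Total capital V = 455 + 188 = 643.
Equity: weight = 455/643 = 0.7076; cost = 8.97%.
Debentures: weight = 188/643 = 0.2924; after-tax cost = 3.37% × (1 − 26%) = 2.4938%.
WACC = 0.7076 × 8.9700% + 0.2924 × 2.4938% = 7.0765%.

7.08%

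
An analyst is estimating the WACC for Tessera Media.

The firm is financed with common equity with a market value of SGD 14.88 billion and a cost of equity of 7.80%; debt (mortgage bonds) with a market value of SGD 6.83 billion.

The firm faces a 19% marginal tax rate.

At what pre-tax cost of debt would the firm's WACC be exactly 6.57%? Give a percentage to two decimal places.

Total capital V = 14.88 + 6.83 = 21.71.
Equity weight = 14.88/21.71 = 0.6854.
Mortgage bonds weight = 6.83/21.71 = 0.3146.
Equity contribution = 0.6854 × 7.8% = 5.3461%.
Remaining for debt = 6.57% − 5.3461% = 1.2239%.
Rd × (1 − 19%) × 0.3146 = 1.2239%  ⇒  Rd = 4.8028%.

4.80%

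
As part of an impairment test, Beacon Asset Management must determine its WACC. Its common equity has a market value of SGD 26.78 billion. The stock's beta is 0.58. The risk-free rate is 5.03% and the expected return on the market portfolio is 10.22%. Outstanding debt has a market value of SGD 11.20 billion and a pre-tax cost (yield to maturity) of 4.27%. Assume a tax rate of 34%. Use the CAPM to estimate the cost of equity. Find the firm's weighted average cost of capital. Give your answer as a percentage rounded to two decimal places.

Market risk premium = 10.22% − 5.03% = 5.19%.
Cost of equity via CAPM: Re = 5.03% + 0.58 × 5.19% = 8.0402%.
Total capital V = 26.78 + 11.2 = 37.98.
Equity: weight = 26.78/37.98 = 0.7051; cost = 8.0402%.
Debt: weight = 11.2/37.98 = 0.2949; after-tax cost = 4.27% × (1 − 34%) = 2.8182%.
WACC = 0.7051 × 8.0402% + 0.2949 × 2.8182% = 6.5003%.

6.50%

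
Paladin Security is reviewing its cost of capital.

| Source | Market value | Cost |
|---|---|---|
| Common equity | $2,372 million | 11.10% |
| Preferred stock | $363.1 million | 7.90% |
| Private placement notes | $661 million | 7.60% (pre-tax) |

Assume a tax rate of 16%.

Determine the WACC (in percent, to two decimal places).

Total capital V = 2372 + 363.1 + 661 = 3396.1.
Equity: weight = 2372/3396.1 = 0.6984; cost = 11.1%.
Preferred: weight = 363.1/3396.1 = 0.1069; cost = 7.9%.
Private placement notes: weight = 661/3396.1 = 0.1946; after-tax cost = 7.6% × (1 − 16%) = 6.3840%.
WACC = 0.6984 × 11.1000% + 0.1069 × 7.9000% + 0.1946 × 6.3840% = 9.8400%.

9.84%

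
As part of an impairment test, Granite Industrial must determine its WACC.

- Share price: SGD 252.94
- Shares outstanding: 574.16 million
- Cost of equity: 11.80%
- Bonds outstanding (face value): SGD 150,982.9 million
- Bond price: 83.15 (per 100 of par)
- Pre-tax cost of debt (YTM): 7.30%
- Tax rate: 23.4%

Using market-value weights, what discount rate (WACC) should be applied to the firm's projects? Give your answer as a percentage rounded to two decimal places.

8.92%

Market value of equity E = 252.94 × 574.16m = 145228.0304m. Market value of debt D = 150982.9m × 83.15/100 = 125542.28135m.
Total capital V = 145228.0304 + 125542.28135 = 270770.31175.
Equity: weight = 145228.0304/270770.31175 = 0.5364; cost = 11.8%.
Bonds outstanding: weight = 125542.28135/270770.31175 = 0.4636; after-tax cost = 7.3% × (1 − 23.4%) = 5.5918%.
WACC = 0.5364 × 11.8000% + 0.4636 × 5.5918% = 8.9216%.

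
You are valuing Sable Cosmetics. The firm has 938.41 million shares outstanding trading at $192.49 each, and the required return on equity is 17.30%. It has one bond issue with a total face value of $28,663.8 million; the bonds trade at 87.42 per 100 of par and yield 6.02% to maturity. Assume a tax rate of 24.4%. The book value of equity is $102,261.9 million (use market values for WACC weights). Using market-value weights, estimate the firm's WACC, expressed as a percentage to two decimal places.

15.75%

Market value of equity E = 192.49 × 938.41m = 180634.5409m. Market value of debt D = 28663.8m × 87.42/100 = 25057.89396m.
Total capital V = 180634.5409 + 25057.89396 = 205692.43486.
Equity: weight = 180634.5409/205692.43486 = 0.8782; cost = 17.3%.
Bonds outstanding: weight = 25057.89396/205692.43486 = 0.1218; after-tax cost = 6.02% × (1 − 24.4%) = 4.5511%.
WACC = 0.8782 × 17.3000% + 0.1218 × 4.5511% = 15.7469%.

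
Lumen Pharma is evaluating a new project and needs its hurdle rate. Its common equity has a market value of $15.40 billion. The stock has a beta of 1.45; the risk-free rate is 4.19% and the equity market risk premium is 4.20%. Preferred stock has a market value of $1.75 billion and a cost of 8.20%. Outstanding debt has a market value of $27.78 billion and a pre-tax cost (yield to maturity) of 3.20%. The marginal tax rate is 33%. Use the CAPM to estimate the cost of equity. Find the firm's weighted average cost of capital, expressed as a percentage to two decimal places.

Cost of equity via CAPM: Re = 4.19% + 1.45 × 4.2% = 10.2800%.
Total capital V = 15.4 + 1.75 + 27.78 = 44.93.
Equity: weight = 15.4/44.93 = 0.3428; cost = 10.28%.
Preferred: weight = 1.75/44.93 = 0.0389; cost = 8.2%.
Debt: weight = 27.78/44.93 = 0.6183; after-tax cost = 3.2% × (1 − 33%) = 2.1440%.
WACC = 0.3428 × 10.2800% + 0.0389 × 8.2000% + 0.6183 × 2.1440% = 5.1685%.

5.17%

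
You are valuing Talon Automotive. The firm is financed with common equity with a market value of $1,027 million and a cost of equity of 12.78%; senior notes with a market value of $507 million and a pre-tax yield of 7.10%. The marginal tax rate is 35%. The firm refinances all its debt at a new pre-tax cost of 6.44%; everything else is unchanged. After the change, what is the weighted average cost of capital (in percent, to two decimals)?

After the change:
Total capital V = 1027 + 507 = 1534.
Equity: weight = 1027/1534 = 0.6695; cost = 12.78%.
Senior notes: weight = 507/1534 = 0.3305; after-tax cost = 6.44% × (1 − 35%) = 4.1860%.
WACC = 0.6695 × 12.7800% + 0.3305 × 4.1860% = 9.9396%.

9.94%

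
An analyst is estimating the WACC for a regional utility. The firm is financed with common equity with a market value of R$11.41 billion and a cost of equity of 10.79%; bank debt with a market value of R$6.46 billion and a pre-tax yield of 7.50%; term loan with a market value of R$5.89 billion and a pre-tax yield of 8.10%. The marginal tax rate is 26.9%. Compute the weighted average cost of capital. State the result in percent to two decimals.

8.14%

Total capital V = 11.41 + 6.46 + 5.89 = 23.76.
Equity: weight = 11.41/23.76 = 0.4802; cost = 10.79%.
Bank debt: weight = 6.46/23.76 = 0.2719; after-tax cost = 7.5% × (1 − 26.9%) = 5.4825%.
Term loan: weight = 5.89/23.76 = 0.2479; after-tax cost = 8.1% × (1 − 26.9%) = 5.9211%.
WACC = 0.4802 × 10.7900% + 0.2719 × 5.4825% + 0.2479 × 5.9211% = 8.1400%.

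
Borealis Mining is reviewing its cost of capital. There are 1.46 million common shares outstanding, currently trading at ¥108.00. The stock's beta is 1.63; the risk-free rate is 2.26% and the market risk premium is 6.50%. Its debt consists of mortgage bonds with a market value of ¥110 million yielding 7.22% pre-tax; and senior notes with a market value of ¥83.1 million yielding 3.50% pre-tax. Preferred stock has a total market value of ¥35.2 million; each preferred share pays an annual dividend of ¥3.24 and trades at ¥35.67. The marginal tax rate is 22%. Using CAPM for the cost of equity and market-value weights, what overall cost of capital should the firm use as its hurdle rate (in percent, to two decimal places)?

Cost of equity via CAPM: Re = 2.26% + 1.63 × 6.5% = 12.8550%.
Cost of preferred: Rp = 3.24 / 35.67 = 9.0833%.
Market value of equity E = 108.0 × 1.46m = 157.68m.
Total capital V = 157.68 + 35.2 + 110 + 83.1 = 385.98.
Equity: weight = 157.68/385.98 = 0.4085; cost = 12.855%.
Preferred: weight = 35.2/385.98 = 0.0912; cost = 9.0833%.
Mortgage bonds: weight = 110/385.98 = 0.2850; after-tax cost = 7.22% × (1 − 22%) = 5.6316%.
Senior notes: weight = 83.1/385.98 = 0.2153; after-tax cost = 3.5% × (1 − 22%) = 2.7300%.
WACC = 0.4085 × 12.8550% + 0.0912 × 9.0833% + 0.2850 × 5.6316% + 0.2153 × 2.7300% = 8.2726%.

8.27%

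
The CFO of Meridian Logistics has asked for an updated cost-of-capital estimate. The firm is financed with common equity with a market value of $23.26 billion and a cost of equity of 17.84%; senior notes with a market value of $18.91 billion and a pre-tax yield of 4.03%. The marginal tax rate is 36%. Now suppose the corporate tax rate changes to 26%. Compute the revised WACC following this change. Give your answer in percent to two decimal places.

After the change:
Total capital V = 23.26 + 18.91 = 42.17.
Equity: weight = 23.26/42.17 = 0.5516; cost = 17.84%.
Senior notes: weight = 18.91/42.17 = 0.4484; after-tax cost = 4.03% × (1 − 26%) = 2.9822%.
WACC = 0.5516 × 17.8400% + 0.4484 × 2.9822% = 11.1774%.

11.18%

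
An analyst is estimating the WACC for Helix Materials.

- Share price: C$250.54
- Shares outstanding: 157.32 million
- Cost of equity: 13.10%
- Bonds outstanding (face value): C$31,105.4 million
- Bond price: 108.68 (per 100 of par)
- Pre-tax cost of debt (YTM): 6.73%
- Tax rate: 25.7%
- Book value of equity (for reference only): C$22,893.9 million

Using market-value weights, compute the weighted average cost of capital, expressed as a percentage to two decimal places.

Market value of equity E = 250.54 × 157.32m = 39414.9528m. Market value of debt D = 31105.4m × 108.68/100 = 33805.34872m.
Total capital V = 39414.9528 + 33805.34872 = 73220.30152.
Equity: weight = 39414.9528/73220.30152 = 0.5383; cost = 13.1%.
Bonds outstanding: weight = 33805.34872/73220.30152 = 0.4617; after-tax cost = 6.73% × (1 − 25.7%) = 5.0004%.
WACC = 0.5383 × 13.1000% + 0.4617 × 5.0004% = 9.3605%.

9.36%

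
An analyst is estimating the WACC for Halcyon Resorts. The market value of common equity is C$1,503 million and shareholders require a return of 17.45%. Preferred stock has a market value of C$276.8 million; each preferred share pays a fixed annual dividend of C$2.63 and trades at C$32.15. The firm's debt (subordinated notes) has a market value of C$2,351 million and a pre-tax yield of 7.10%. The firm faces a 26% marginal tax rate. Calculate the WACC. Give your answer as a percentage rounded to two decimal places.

9.89%

Cost of preferred: Rp = 2.63 / 32.15 = 8.1804%.
Total capital V = 1503 + 276.8 + 2351 = 4130.8.
Equity: weight = 1503/4130.8 = 0.3639; cost = 17.45%.
Preferred: weight = 276.8/4130.8 = 0.0670; cost = 8.1804%.
Subordinated notes: weight = 2351/4130.8 = 0.5691; after-tax cost = 7.1% × (1 − 26%) = 5.2540%.
WACC = 0.3639 × 17.4500% + 0.0670 × 8.1804% + 0.5691 × 5.2540% = 9.8876%.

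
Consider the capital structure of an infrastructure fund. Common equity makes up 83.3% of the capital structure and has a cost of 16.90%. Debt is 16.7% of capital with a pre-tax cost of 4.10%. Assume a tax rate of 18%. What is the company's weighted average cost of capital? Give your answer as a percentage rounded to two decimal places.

14.64%

After-tax cost of debt = 4.1% × (1 − 18%) = 3.3620%.
WACC = 0.833 × 16.9000% + 0.167 × 3.3620% = 14.6392%.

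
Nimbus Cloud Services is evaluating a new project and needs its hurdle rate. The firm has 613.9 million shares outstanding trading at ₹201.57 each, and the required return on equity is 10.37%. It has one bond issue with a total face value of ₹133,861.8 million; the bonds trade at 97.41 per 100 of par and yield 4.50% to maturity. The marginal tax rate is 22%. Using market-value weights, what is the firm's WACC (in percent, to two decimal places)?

Market value of equity E = 201.57 × 613.9m = 123743.823m. Market value of debt D = 133861.8m × 97.41/100 = 130394.77938m.
Total capital V = 123743.823 + 130394.77938 = 254138.60238.
Equity: weight = 123743.823/254138.60238 = 0.4869; cost = 10.37%.
Bonds outstanding: weight = 130394.77938/254138.60238 = 0.5131; after-tax cost = 4.5% × (1 − 22%) = 3.5100%.
WACC = 0.4869 × 10.3700% + 0.5131 × 3.5100% = 6.8502%.

6.85%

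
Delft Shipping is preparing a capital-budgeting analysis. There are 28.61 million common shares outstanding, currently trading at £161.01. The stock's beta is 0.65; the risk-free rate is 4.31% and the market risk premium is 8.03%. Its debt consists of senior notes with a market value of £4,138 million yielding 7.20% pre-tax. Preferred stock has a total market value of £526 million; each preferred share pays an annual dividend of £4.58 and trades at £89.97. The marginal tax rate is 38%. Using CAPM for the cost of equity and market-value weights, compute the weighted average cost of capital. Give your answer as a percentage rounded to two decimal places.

Cost of equity via CAPM: Re = 4.31% + 0.65 × 8.03% = 9.5295%.
Cost of preferred: Rp = 4.58 / 89.97 = 5.0906%.
Market value of equity E = 161.01 × 28.61m = 4606.4961m.
Total capital V = 4606.4961 + 526 + 4138 = 9270.4961.
Equity: weight = 4606.4961/9270.4961 = 0.4969; cost = 9.5295%.
Preferred: weight = 526/9270.4961 = 0.0567; cost = 5.0906%.
Senior notes: weight = 4138/9270.4961 = 0.4464; after-tax cost = 7.2% × (1 − 38%) = 4.4640%.
WACC = 0.4969 × 9.5295% + 0.0567 × 5.0906% + 0.4464 × 4.4640% = 7.0166%.

7.02%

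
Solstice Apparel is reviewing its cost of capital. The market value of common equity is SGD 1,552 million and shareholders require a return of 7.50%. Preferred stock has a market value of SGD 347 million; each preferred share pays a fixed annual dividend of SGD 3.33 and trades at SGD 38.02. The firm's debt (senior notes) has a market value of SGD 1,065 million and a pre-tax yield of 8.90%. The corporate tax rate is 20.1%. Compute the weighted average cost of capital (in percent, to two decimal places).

7.51%

Cost of preferred: Rp = 3.33 / 38.02 = 8.7585%.
Total capital V = 1552 + 347 + 1065 = 2964.
Equity: weight = 1552/2964 = 0.5236; cost = 7.5%.
Preferred: weight = 347/2964 = 0.1171; cost = 8.7585%.
Senior notes: weight = 1065/2964 = 0.3593; after-tax cost = 8.9% × (1 − 20.1%) = 7.1111%.
WACC = 0.5236 × 7.5000% + 0.1171 × 8.7585% + 0.3593 × 7.1111% = 7.5076%.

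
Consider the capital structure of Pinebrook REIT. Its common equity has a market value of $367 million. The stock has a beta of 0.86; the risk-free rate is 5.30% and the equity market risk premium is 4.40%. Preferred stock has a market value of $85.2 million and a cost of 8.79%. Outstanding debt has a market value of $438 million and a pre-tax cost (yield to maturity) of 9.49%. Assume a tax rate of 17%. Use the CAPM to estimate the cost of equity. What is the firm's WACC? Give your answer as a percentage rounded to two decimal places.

Cost of equity via CAPM: Re = 5.3% + 0.86 × 4.4% = 9.0840%.
Total capital V = 367 + 85.2 + 438 = 890.2.
Equity: weight = 367/890.2 = 0.4123; cost = 9.084%.
Preferred: weight = 85.2/890.2 = 0.0957; cost = 8.79%.
Debt: weight = 438/890.2 = 0.4920; after-tax cost = 9.49% × (1 − 17%) = 7.8767%.
WACC = 0.4123 × 9.0840% + 0.0957 × 8.7900% + 0.4920 × 7.8767% = 8.4618%.

8.46%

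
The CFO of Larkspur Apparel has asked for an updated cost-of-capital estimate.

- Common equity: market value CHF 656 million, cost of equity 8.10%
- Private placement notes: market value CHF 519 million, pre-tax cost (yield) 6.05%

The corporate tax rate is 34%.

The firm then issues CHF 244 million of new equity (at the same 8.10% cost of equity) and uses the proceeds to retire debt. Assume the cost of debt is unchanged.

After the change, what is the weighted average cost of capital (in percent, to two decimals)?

7.14%

After the change:
Total capital V = 900 + 275 = 1175.
Equity: weight = 900/1175 = 0.7660; cost = 8.1%.
Private placement notes: weight = 275/1175 = 0.2340; after-tax cost = 6.05% × (1 − 34%) = 3.9930%.
WACC = 0.7660 × 8.1000% + 0.2340 × 3.9930% = 7.1388%.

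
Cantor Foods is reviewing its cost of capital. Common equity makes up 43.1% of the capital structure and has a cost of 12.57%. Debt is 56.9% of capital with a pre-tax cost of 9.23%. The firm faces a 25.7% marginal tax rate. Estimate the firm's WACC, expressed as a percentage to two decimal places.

9.32%

After-tax cost of debt = 9.23% × (1 − 25.7%) = 6.8579%.
WACC = 0.431 × 12.5700% + 0.569 × 6.8579% = 9.3198%.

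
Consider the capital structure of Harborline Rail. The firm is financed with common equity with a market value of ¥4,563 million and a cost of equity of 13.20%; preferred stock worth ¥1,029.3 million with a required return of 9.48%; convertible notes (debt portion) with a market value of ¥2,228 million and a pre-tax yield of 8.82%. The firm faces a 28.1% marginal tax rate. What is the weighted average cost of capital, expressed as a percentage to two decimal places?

Total capital V = 4563 + 1029.3 + 2228 = 7820.3.
Equity: weight = 4563/7820.3 = 0.5835; cost = 13.2%.
Preferred: weight = 1029.3/7820.3 = 0.1316; cost = 9.48%.
Convertible notes (debt portion): weight = 2228/7820.3 = 0.2849; after-tax cost = 8.82% × (1 − 28.1%) = 6.3416%.
WACC = 0.5835 × 13.2000% + 0.1316 × 9.4800% + 0.2849 × 6.3416% = 10.7564%.

10.76%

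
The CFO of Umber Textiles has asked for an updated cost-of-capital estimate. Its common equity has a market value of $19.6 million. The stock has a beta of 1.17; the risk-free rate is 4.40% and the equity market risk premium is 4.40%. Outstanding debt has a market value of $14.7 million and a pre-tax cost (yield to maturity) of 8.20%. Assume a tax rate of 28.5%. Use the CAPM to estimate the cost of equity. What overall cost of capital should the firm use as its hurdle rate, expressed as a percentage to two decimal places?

7.97%

Cost of equity via CAPM: Re = 4.4% + 1.17 × 4.4% = 9.5480%.
Total capital V = 19.6 + 14.7 = 34.3.
Equity: weight = 19.6/34.3 = 0.5714; cost = 9.548%.
Debt: weight = 14.7/34.3 = 0.4286; after-tax cost = 8.2% × (1 − 28.5%) = 5.8630%.
WACC = 0.5714 × 9.5480% + 0.4286 × 5.8630% = 7.9687%.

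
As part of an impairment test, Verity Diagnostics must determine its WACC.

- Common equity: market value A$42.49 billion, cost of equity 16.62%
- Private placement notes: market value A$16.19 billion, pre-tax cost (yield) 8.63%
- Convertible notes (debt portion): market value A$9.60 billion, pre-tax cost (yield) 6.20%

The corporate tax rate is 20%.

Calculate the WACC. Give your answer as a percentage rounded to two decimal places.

12.68%

Total capital V = 42.49 + 16.19 + 9.6 = 68.28.
Equity: weight = 42.49/68.28 = 0.6223; cost = 16.62%.
Private placement notes: weight = 16.19/68.28 = 0.2371; after-tax cost = 8.63% × (1 − 20%) = 6.9040%.
Convertible notes (debt portion): weight = 9.6/68.28 = 0.1406; after-tax cost = 6.2% × (1 − 20%) = 4.9600%.
WACC = 0.6223 × 16.6200% + 0.2371 × 6.9040% + 0.1406 × 4.9600% = 12.6769%.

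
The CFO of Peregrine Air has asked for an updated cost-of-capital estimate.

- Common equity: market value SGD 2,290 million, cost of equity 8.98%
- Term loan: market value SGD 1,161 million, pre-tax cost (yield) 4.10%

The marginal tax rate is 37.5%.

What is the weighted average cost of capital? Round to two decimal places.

6.82%

Total capital V = 2290 + 1161 = 3451.
Equity: weight = 2290/3451 = 0.6636; cost = 8.98%.
Term loan: weight = 1161/3451 = 0.3364; after-tax cost = 4.1% × (1 − 37.5%) = 2.5625%.
WACC = 0.6636 × 8.9800% + 0.3364 × 2.5625% = 6.8210%.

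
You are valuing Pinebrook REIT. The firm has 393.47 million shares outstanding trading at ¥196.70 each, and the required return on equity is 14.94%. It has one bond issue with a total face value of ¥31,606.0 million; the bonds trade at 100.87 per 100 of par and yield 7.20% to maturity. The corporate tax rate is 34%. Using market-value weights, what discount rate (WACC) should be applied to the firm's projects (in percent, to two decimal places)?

Market value of equity E = 196.7 × 393.47m = 77395.549m. Market value of debt D = 31606m × 100.87/100 = 31880.9722m.
Total capital V = 77395.549 + 31880.9722 = 109276.5212.
Equity: weight = 77395.549/109276.5212 = 0.7083; cost = 14.94%.
Bonds outstanding: weight = 31880.9722/109276.5212 = 0.2917; after-tax cost = 7.2% × (1 − 34%) = 4.7520%.
WACC = 0.7083 × 14.9400% + 0.2917 × 4.7520% = 11.9677%.

11.97%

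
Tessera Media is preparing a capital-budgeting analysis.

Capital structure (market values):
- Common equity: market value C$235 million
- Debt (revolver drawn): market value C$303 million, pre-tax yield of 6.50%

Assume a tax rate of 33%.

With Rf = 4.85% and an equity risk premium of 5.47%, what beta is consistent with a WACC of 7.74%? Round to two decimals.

1.33

Total capital V = 235 + 303 = 538.
Equity weight = 235/538 = 0.4368.
Revolver drawn weight = 303/538 = 0.5632.
Debt contribution = 0.5632 × 6.5% × (1 − 33%) = 2.4527%.
Required equity contribution = 7.74% − 2.4527% = 5.2873%  ⇒  Re = 12.1045%.
CAPM: 12.1045% = 4.85% + β × 5.47%  ⇒  β = 1.3262.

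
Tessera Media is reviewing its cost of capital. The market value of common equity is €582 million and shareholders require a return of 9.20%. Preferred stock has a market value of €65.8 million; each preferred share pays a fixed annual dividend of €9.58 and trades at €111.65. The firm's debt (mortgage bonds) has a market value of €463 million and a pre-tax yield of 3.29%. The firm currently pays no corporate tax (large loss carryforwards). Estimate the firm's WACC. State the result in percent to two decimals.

Cost of preferred: Rp = 9.58 / 111.65 = 8.5804%.
Total capital V = 582 + 65.8 + 463 = 1110.8.
Equity: weight = 582/1110.8 = 0.5239; cost = 9.2%.
Preferred: weight = 65.8/1110.8 = 0.0592; cost = 8.5804%.
Mortgage bonds: weight = 463/1110.8 = 0.4168; after-tax cost = 3.29% × (1 − 0%) = 3.2900%.
WACC = 0.5239 × 9.2000% + 0.0592 × 8.5804% + 0.4168 × 3.2900% = 6.6999%.

6.70%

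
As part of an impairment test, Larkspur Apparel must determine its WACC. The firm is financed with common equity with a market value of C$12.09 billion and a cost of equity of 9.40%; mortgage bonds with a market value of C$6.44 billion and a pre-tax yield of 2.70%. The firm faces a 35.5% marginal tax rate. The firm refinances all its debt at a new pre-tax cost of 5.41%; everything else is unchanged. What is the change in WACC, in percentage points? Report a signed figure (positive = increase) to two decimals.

Current WACC:
Total capital V = 12.09 + 6.44 = 18.53.
Equity: weight = 12.09/18.53 = 0.6525; cost = 9.4%.
Mortgage bonds: weight = 6.44/18.53 = 0.3475; after-tax cost = 2.7% × (1 − 35.5%) = 1.7415%.
WACC = 0.6525 × 9.4000% + 0.3475 × 1.7415% = 6.7383%.
After the change:
Total capital V = 12.09 + 6.44 = 18.53.
Equity: weight = 12.09/18.53 = 0.6525; cost = 9.4%.
Mortgage bonds: weight = 6.44/18.53 = 0.3475; after-tax cost = 5.41% × (1 − 35.5%) = 3.4895%.
WACC = 0.6525 × 9.4000% + 0.3475 × 3.4895% = 7.3458%.
Change in WACC = 7.3458% − 6.7383% = 0.6075 pp.

+0.61 pp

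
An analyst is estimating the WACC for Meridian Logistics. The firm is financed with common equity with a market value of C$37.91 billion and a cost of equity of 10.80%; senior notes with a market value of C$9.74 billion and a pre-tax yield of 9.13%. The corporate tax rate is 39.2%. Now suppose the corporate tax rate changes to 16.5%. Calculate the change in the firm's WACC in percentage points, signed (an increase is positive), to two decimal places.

Current WACC:
Total capital V = 37.91 + 9.74 = 47.65.
Equity: weight = 37.91/47.65 = 0.7956; cost = 10.8%.
Senior notes: weight = 9.74/47.65 = 0.2044; after-tax cost = 9.13% × (1 − 39.2%) = 5.5510%.
WACC = 0.7956 × 10.8000% + 0.2044 × 5.5510% = 9.7271%.
After the change:
Total capital V = 37.91 + 9.74 = 47.65.
Equity: weight = 37.91/47.65 = 0.7956; cost = 10.8%.
Senior notes: weight = 9.74/47.65 = 0.2044; after-tax cost = 9.13% × (1 − 16.5%) = 7.6236%.
WACC = 0.7956 × 10.8000% + 0.2044 × 7.6236% = 10.1507%.
Change in WACC = 10.1507% − 9.7271% = 0.4236 pp.

+0.42 pp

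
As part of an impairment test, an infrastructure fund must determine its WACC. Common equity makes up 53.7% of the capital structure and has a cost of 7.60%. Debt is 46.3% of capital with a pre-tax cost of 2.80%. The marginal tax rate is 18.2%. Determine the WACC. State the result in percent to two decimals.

After-tax cost of debt = 2.8% × (1 − 18.2%) = 2.2904%.
WACC = 0.537 × 7.6000% + 0.463 × 2.2904% = 5.1417%.

5.14%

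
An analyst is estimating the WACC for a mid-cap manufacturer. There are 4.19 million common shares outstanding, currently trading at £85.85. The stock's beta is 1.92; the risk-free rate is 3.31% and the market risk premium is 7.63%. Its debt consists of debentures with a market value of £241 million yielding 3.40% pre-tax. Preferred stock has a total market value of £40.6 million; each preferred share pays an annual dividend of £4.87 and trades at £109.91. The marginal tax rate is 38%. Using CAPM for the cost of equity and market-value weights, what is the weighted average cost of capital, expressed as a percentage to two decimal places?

11.15%

Cost of equity via CAPM: Re = 3.31% + 1.92 × 7.63% = 17.9596%.
Cost of preferred: Rp = 4.87 / 109.91 = 4.4309%.
Market value of equity E = 85.85 × 4.19m = 359.7115m.
Total capital V = 359.7115 + 40.6 + 241 = 641.3115.
Equity: weight = 359.7115/641.3115 = 0.5609; cost = 17.9596%.
Preferred: weight = 40.6/641.3115 = 0.0633; cost = 4.4309%.
Debentures: weight = 241/641.3115 = 0.3758; after-tax cost = 3.4% × (1 − 38%) = 2.1080%.
WACC = 0.5609 × 17.9596% + 0.0633 × 4.4309% + 0.3758 × 2.1080% = 11.1462%.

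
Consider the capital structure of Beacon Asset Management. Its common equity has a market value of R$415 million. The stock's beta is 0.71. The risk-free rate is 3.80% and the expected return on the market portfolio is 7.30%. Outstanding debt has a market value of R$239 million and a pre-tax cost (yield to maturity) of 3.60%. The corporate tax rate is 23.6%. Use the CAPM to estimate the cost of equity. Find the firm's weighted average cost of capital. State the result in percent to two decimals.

4.99%

Market risk premium = 7.3% − 3.8% = 3.5%.
Cost of equity via CAPM: Re = 3.8% + 0.71 × 3.5% = 6.2850%.
Total capital V = 415 + 239 = 654.
Equity: weight = 415/654 = 0.6346; cost = 6.285%.
Debt: weight = 239/654 = 0.3654; after-tax cost = 3.6% × (1 − 23.6%) = 2.7504%.
WACC = 0.6346 × 6.2850% + 0.3654 × 2.7504% = 4.9933%.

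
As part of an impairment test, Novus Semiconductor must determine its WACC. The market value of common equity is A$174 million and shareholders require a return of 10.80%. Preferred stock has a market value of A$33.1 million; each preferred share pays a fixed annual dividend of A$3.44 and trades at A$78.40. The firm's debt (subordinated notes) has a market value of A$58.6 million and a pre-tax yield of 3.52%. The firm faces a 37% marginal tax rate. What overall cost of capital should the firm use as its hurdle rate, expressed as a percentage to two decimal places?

8.11%

Cost of preferred: Rp = 3.44 / 78.4 = 4.3878%.
Total capital V = 174 + 33.1 + 58.6 = 265.7.
Equity: weight = 174/265.7 = 0.6549; cost = 10.8%.
Preferred: weight = 33.1/265.7 = 0.1246; cost = 4.3878%.
Subordinated notes: weight = 58.6/265.7 = 0.2205; after-tax cost = 3.52% × (1 − 37%) = 2.2176%.
WACC = 0.6549 × 10.8000% + 0.1246 × 4.3878% + 0.2205 × 2.2176% = 8.1083%.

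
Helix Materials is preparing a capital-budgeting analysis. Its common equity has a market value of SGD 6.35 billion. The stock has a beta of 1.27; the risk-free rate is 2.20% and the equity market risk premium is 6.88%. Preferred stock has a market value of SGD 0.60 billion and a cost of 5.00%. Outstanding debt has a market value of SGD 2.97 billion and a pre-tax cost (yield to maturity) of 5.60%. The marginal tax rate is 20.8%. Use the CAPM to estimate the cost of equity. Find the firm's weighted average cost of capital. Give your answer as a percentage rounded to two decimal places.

Cost of equity via CAPM: Re = 2.2% + 1.27 × 6.88% = 10.9376%.
Total capital V = 6.35 + 0.6 + 2.97 = 9.92.
Equity: weight = 6.35/9.92 = 0.6401; cost = 10.9376%.
Preferred: weight = 0.6/9.92 = 0.0605; cost = 5%.
Debt: weight = 2.97/9.92 = 0.2994; after-tax cost = 5.6% × (1 − 20.8%) = 4.4352%.
WACC = 0.6401 × 10.9376% + 0.0605 × 5.0000% + 0.2994 × 4.4352% = 8.6317%.

8.63%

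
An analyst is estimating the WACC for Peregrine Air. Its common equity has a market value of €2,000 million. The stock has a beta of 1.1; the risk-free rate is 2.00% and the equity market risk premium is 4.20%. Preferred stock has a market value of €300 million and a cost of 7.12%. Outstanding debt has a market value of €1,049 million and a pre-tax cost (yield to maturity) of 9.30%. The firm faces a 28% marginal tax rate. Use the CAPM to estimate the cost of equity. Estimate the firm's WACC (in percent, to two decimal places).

Cost of equity via CAPM: Re = 2.0% + 1.1 × 4.2% = 6.6200%.
Total capital V = 2000 + 300 + 1049 = 3349.
Equity: weight = 2000/3349 = 0.5972; cost = 6.62%.
Preferred: weight = 300/3349 = 0.0896; cost = 7.12%.
Debt: weight = 1049/3349 = 0.3132; after-tax cost = 9.3% × (1 − 28%) = 6.6960%.
WACC = 0.5972 × 6.6200% + 0.0896 × 7.1200% + 0.3132 × 6.6960% = 6.6886%.

6.69%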